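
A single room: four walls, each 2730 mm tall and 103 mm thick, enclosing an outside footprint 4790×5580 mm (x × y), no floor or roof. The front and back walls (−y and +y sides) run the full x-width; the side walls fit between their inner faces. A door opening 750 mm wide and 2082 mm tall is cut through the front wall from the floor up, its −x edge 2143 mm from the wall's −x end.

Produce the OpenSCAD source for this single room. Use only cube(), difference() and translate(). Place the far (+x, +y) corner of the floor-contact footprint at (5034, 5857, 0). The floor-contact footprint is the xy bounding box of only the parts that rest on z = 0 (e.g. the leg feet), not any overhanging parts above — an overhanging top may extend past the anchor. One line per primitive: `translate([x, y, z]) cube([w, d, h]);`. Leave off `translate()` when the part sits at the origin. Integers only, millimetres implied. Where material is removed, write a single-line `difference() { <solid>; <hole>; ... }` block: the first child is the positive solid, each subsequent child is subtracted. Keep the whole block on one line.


difference() { translate([244, 277, 0]) cube([4790, 103, 2730]); translate([2387, 277, 0]) cube([750, 103, 2082]); }
translate([244, 5754, 0]) cube([4790, 103, 2730]);
translate([244, 380, 0]) cube([103, 5374, 2730]);
translate([4931, 380, 0]) cube([103, 5374, 2730]);


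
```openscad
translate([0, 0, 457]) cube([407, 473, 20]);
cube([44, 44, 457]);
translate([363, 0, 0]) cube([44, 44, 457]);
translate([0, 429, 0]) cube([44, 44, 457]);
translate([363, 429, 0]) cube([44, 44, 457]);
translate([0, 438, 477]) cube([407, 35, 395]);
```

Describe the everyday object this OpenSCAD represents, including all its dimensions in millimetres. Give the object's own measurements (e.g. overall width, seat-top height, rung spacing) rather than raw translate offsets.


A chair. The seat is a 407×473×20 mm slab with its top at z = 477 mm, on four 44×44 mm corner legs (flush with the seat edges, standing on z = 0). A flat backrest 35 mm thick, 395 mm tall, spans the full seat width and rises from the seat top along its +y edge, rear face flush with the rear of the seat.


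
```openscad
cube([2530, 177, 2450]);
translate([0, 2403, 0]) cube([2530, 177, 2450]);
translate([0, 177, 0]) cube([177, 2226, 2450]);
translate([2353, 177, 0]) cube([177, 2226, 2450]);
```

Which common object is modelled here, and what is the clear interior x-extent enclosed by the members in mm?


A house (or room) frame. The interior width is 2176 mm.

Four 2450 mm walls enclosing a rectangle with no floor or roof — a room or house frame. Outside width is 2530 mm and wall thickness is 177 mm, so the interior width is 2530 − 2 × 177 = 2176 mm.


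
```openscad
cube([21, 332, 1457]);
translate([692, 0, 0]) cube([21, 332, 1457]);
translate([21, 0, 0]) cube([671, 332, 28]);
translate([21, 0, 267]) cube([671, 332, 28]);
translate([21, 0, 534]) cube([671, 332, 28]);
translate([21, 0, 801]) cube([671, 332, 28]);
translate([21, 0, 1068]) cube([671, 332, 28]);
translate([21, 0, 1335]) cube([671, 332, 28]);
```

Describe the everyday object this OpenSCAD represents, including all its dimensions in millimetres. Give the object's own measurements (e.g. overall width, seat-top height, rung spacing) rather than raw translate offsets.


An open bookshelf. Two side panels, each 21 mm thick, 332 mm deep and 1457 mm tall, stand 713 mm apart (outside-to-outside). Between them sit 6 shelves, each 28 mm thick and 332 mm deep, spanning the full gap between the sides. The bottom shelf rests on the floor (its underside at z = 0) and the clear gap between one shelf's top and the next shelf's underside is 239 mm.


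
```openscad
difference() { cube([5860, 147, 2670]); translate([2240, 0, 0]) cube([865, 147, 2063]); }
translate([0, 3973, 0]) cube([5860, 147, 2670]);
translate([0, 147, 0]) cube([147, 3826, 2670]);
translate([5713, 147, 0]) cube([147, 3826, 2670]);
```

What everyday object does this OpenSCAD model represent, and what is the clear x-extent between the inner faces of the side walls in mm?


A single room. The interior width is 5566 mm.

Four walls enclosing a rectangle with a door in the front wall — a room. Outside width 5860 minus two 147 mm walls gives 5566 mm.


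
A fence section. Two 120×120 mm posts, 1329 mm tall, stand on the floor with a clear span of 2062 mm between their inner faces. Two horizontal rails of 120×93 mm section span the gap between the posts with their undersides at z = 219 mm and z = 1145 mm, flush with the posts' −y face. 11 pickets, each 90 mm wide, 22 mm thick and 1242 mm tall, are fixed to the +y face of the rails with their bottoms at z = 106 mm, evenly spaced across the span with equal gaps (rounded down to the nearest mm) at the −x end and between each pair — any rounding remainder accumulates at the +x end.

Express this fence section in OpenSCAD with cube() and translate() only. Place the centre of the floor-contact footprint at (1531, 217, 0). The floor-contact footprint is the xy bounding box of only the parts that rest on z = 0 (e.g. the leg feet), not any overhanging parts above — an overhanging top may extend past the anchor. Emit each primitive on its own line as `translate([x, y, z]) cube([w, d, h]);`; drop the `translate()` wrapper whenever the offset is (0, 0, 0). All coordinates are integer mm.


translate([380, 157, 0]) cube([120, 120, 1329]);
translate([2562, 157, 0]) cube([120, 120, 1329]);
translate([500, 157, 219]) cube([2062, 120, 93]);
translate([500, 157, 1145]) cube([2062, 120, 93]);
translate([589, 277, 106]) cube([90, 22, 1242]);
translate([768, 277, 106]) cube([90, 22, 1242]);
translate([947, 277, 106]) cube([90, 22, 1242]);
translate([1126, 277, 106]) cube([90, 22, 1242]);
translate([1305, 277, 106]) cube([90, 22, 1242]);
translate([1484, 277, 106]) cube([90, 22, 1242]);
translate([1663, 277, 106]) cube([90, 22, 1242]);
translate([1842, 277, 106]) cube([90, 22, 1242]);
translate([2021, 277, 106]) cube([90, 22, 1242]);
translate([2200, 277, 106]) cube([90, 22, 1242]);
translate([2379, 277, 106]) cube([90, 22, 1242]);


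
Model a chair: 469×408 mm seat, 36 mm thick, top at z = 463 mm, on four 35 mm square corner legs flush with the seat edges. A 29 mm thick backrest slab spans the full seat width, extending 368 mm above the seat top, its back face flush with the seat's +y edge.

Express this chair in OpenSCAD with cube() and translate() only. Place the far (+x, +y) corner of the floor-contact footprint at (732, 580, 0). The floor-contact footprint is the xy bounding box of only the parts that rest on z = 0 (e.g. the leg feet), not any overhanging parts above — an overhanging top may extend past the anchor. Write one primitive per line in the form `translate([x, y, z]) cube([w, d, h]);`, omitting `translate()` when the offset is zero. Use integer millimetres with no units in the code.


translate([263, 172, 427]) cube([469, 408, 36]);
translate([263, 172, 0]) cube([35, 35, 427]);
translate([697, 172, 0]) cube([35, 35, 427]);
translate([263, 545, 0]) cube([35, 35, 427]);
translate([697, 545, 0]) cube([35, 35, 427]);
translate([263, 551, 463]) cube([469, 29, 368]);


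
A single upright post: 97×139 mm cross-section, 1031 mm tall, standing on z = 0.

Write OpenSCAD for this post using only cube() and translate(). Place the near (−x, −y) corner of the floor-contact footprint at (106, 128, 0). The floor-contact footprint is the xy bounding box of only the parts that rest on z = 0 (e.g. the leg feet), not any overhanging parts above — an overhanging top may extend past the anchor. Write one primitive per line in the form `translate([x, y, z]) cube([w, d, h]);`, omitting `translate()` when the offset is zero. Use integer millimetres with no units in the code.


translate([106, 128, 0]) cube([97, 139, 1031]);


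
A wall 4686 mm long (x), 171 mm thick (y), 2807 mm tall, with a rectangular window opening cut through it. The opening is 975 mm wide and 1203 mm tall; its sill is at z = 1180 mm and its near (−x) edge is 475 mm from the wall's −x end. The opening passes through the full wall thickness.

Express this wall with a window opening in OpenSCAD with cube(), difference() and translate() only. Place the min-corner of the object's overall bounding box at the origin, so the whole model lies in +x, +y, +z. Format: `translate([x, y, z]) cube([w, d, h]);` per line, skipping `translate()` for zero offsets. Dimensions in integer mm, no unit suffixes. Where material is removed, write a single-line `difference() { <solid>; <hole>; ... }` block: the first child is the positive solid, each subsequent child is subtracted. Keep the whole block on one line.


difference() { cube([4686, 171, 2807]); translate([475, 0, 1180]) cube([975, 171, 1203]); }


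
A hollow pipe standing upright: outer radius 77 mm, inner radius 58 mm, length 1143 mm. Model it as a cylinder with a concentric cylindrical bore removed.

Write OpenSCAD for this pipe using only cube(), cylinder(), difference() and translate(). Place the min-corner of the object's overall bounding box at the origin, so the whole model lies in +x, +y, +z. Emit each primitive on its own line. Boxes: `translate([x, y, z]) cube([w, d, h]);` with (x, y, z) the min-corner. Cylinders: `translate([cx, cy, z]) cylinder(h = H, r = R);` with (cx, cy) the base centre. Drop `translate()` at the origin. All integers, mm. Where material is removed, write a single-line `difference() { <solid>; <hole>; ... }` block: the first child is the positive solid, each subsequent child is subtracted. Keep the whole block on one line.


difference() { translate([77, 77, 0]) cylinder(h = 1143, r = 77); translate([77, 77, 0]) cylinder(h = 1143, r = 58); }


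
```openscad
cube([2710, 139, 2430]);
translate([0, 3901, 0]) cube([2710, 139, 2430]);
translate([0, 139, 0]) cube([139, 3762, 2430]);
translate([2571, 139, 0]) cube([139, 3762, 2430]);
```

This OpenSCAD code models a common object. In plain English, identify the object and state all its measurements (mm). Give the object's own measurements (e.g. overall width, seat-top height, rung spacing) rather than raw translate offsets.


The wall frame of a small rectangular building: four walls, each 2430 mm tall and 139 mm thick, enclosing a footprint 2710 mm (x) by 4040 mm (y) outside-to-outside, with no floor or roof. The front and back walls (the −y and +y sides) span the full width; the two side walls fit between them.


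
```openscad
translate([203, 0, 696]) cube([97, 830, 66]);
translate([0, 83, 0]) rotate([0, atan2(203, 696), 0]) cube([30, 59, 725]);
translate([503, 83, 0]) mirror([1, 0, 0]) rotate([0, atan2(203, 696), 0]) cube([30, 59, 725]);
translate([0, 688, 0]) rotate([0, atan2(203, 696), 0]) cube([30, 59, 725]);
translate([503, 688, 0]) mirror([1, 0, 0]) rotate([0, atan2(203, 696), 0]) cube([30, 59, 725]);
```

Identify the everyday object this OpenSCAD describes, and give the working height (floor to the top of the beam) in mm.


A sawhorse. The overall height is 762 mm.

A beam across two mirrored pairs of raked legs — a sawhorse. The beam's underside is at z = 696 (matching the legs' vertical rise in atan2(203, 696)) and the beam is 66 mm tall, so its top is at 696 + 66 = 762 mm. The raked legs top out at the beam's underside, so that is the highest point.


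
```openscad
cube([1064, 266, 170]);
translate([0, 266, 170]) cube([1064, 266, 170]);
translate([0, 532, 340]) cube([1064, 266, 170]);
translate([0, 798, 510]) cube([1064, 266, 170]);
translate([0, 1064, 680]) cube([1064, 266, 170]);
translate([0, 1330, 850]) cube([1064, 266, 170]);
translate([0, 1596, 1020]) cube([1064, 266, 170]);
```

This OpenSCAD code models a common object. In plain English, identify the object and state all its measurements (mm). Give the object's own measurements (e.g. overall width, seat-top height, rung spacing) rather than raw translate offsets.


A straight staircase of 7 solid steps. Each step is 1064 mm wide (x), 266 mm deep (y, the going) and 170 mm tall (the rise). The first step rests on the floor; each subsequent step sits one going further in +y and one rise higher in +z, directly behind and above the previous step with no overlap.


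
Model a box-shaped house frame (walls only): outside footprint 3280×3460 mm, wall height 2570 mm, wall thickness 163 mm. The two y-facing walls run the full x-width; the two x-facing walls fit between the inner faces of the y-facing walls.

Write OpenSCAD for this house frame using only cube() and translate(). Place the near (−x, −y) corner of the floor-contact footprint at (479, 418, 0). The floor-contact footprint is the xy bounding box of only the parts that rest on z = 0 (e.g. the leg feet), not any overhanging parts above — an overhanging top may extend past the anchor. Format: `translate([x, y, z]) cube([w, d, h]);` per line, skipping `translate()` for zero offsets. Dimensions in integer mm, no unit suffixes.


translate([479, 418, 0]) cube([3280, 163, 2570]);
translate([479, 3715, 0]) cube([3280, 163, 2570]);
translate([479, 581, 0]) cube([163, 3134, 2570]);
translate([3596, 581, 0]) cube([163, 3134, 2570]);


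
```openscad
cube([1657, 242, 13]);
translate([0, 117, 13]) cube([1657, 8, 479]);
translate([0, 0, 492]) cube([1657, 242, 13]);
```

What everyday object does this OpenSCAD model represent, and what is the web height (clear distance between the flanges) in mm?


An I-beam. The web height is 479 mm.

Two wide flanges with a thin centred web — an I-beam. Overall 505 mm minus two 13 mm flanges gives a web of 505 − 2·13 = 479 mm.


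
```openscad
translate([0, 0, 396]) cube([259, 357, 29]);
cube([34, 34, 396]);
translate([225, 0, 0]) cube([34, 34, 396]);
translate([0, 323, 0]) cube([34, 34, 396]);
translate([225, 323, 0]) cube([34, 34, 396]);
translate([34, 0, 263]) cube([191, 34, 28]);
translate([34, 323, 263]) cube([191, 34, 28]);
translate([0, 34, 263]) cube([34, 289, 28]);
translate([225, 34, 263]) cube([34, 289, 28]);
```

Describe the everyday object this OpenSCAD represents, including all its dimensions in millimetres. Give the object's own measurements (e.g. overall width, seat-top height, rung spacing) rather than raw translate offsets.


A four-legged stool. The seat is a 259×357×29 mm slab whose top surface is at z = 425 mm; four square legs, each 34×34 mm in cross-section, run from the floor (z = 0) to the underside of the seat, each flush with a corner of the seat. Four stretchers, 34 mm wide and 28 mm tall, connect adjacent legs with their undersides at z = 263 mm, each running between the inner faces of the legs it joins and aligned with the legs' outer faces on the other axis.


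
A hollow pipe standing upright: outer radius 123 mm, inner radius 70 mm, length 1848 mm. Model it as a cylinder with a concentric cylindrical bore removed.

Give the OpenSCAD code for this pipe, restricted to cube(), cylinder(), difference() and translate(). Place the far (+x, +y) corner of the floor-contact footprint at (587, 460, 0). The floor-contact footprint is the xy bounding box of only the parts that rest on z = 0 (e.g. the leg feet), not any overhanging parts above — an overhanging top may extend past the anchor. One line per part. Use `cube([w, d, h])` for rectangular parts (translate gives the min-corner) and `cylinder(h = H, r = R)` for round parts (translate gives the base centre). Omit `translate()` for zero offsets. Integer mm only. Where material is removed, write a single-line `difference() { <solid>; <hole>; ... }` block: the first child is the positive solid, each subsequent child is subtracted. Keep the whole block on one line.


difference() { translate([464, 337, 0]) cylinder(h = 1848, r = 123); translate([464, 337, 0]) cylinder(h = 1848, r = 70); }


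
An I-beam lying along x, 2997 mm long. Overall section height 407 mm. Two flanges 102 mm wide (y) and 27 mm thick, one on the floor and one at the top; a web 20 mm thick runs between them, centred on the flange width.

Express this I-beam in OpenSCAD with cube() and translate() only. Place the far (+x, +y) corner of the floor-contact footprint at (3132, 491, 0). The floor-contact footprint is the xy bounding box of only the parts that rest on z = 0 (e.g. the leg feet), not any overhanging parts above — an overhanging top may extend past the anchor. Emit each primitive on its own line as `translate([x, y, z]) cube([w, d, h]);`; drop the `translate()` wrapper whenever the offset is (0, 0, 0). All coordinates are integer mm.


translate([135, 389, 0]) cube([2997, 102, 27]);
translate([135, 430, 27]) cube([2997, 20, 353]);
translate([135, 389, 380]) cube([2997, 102, 27]);


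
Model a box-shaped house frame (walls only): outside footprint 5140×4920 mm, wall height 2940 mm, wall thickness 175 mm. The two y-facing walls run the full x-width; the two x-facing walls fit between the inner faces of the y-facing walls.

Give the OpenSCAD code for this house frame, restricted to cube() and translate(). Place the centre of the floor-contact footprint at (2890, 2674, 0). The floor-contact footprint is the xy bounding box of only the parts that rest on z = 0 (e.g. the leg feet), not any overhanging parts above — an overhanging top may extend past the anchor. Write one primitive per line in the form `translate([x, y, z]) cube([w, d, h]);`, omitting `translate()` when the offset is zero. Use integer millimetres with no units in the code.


translate([320, 214, 0]) cube([5140, 175, 2940]);
translate([320, 4959, 0]) cube([5140, 175, 2940]);
translate([320, 389, 0]) cube([175, 4570, 2940]);
translate([5285, 389, 0]) cube([175, 4570, 2940]);


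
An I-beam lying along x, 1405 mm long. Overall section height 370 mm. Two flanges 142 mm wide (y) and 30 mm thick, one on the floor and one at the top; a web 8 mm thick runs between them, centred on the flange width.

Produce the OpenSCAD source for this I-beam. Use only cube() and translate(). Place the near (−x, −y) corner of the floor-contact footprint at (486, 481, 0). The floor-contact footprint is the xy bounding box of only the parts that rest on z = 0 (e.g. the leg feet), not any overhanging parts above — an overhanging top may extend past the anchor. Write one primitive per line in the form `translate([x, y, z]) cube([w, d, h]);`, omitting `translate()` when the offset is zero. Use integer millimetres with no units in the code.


translate([486, 481, 0]) cube([1405, 142, 30]);
translate([486, 548, 30]) cube([1405, 8, 310]);
translate([486, 481, 340]) cube([1405, 142, 30]);


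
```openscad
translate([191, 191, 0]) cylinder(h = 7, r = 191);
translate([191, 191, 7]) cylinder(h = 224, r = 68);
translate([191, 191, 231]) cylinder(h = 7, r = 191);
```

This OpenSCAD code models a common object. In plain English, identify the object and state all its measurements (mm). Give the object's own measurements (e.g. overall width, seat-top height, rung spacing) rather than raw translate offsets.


A spool: two coaxial disc flanges of radius 191 mm and thickness 7 mm, joined by a core cylinder of radius 68 mm and height 224 mm. The lower flange rests on z = 0 and the three cylinders share a vertical axis.


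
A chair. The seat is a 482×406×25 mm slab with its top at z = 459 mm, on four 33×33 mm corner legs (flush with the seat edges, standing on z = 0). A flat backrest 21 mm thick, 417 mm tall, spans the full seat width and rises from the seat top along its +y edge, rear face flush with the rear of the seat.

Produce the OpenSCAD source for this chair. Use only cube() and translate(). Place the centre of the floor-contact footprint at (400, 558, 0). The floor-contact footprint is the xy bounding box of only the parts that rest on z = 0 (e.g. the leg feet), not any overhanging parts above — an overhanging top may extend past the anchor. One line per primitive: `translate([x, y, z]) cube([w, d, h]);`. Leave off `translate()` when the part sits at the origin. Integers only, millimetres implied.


translate([159, 355, 434]) cube([482, 406, 25]);
translate([159, 355, 0]) cube([33, 33, 434]);
translate([608, 355, 0]) cube([33, 33, 434]);
translate([159, 728, 0]) cube([33, 33, 434]);
translate([608, 728, 0]) cube([33, 33, 434]);
translate([159, 740, 459]) cube([482, 21, 417]);


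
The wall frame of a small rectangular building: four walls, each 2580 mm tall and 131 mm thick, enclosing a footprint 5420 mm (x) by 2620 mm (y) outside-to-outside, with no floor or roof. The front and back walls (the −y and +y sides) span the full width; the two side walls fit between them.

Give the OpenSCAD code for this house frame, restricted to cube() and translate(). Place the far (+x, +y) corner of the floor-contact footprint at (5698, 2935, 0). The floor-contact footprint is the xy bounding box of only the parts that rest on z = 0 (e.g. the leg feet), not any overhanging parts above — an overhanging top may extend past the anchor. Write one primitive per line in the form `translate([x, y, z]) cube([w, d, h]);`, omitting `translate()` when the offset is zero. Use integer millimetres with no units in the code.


translate([278, 315, 0]) cube([5420, 131, 2580]);
translate([278, 2804, 0]) cube([5420, 131, 2580]);
translate([278, 446, 0]) cube([131, 2358, 2580]);
translate([5567, 446, 0]) cube([131, 2358, 2580]);


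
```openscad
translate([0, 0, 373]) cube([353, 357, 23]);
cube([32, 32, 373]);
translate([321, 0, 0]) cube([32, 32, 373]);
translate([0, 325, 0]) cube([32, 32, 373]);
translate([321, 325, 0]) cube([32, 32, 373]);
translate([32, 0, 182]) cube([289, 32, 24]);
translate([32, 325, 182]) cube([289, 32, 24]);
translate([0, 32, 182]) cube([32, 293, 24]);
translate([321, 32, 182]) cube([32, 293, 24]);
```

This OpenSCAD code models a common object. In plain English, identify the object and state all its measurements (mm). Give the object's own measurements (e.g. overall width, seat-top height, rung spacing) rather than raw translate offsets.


A four-legged stool. The seat is a 353×357×23 mm slab whose top surface is at z = 396 mm; four square legs, each 32×32 mm in cross-section, run from the floor (z = 0) to the underside of the seat, each flush with a corner of the seat. Four stretchers, 32 mm wide and 24 mm tall, connect adjacent legs with their undersides at z = 182 mm, each running between the inner faces of the legs it joins and aligned with the legs' outer faces on the other axis.


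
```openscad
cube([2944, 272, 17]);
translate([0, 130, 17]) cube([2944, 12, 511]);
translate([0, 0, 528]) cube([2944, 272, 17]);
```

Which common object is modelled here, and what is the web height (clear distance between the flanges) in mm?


An I-beam. The web height is 511 mm.

Two wide flanges with a thin centred web — an I-beam. Overall 545 mm minus two 17 mm flanges gives a web of 545 − 2·17 = 511 mm.


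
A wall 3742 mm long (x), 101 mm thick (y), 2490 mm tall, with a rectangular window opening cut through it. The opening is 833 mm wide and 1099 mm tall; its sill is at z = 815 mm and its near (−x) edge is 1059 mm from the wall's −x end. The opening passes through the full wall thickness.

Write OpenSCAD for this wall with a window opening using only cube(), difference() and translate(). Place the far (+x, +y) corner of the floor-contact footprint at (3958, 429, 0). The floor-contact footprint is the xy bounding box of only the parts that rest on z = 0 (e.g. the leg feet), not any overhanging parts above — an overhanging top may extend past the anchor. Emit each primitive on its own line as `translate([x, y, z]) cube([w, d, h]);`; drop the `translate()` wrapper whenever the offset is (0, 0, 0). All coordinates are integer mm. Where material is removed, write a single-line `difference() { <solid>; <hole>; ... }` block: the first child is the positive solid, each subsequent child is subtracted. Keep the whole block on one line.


difference() { translate([216, 328, 0]) cube([3742, 101, 2490]); translate([1275, 328, 815]) cube([833, 101, 1099]); }


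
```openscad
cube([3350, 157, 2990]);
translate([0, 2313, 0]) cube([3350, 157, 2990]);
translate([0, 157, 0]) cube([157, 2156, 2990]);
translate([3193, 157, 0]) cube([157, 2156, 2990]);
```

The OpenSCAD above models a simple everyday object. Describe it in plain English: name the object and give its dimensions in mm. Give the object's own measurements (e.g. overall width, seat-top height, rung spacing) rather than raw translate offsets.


The wall frame of a small rectangular building: four walls, each 2990 mm tall and 157 mm thick, enclosing a footprint 3350 mm (x) by 2470 mm (y) outside-to-outside, with no floor or roof. The front and back walls (the −y and +y sides) span the full width; the two side walls fit between them.


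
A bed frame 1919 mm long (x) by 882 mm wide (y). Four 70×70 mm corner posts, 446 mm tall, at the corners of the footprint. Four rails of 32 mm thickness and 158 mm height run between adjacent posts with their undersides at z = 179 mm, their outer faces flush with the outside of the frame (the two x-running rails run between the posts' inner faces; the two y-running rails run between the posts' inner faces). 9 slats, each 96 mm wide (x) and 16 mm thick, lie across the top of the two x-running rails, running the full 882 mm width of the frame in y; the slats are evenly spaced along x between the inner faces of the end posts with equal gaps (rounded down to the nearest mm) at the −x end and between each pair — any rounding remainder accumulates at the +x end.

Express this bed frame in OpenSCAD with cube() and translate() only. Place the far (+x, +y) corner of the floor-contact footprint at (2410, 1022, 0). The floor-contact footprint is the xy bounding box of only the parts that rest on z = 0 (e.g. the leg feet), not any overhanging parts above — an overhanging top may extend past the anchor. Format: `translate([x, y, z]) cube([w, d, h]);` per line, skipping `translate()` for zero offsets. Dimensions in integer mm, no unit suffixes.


translate([491, 140, 0]) cube([70, 70, 446]);
translate([491, 952, 0]) cube([70, 70, 446]);
translate([2340, 140, 0]) cube([70, 70, 446]);
translate([2340, 952, 0]) cube([70, 70, 446]);
translate([561, 140, 179]) cube([1779, 32, 158]);
translate([561, 990, 179]) cube([1779, 32, 158]);
translate([491, 210, 179]) cube([32, 742, 158]);
translate([2378, 210, 179]) cube([32, 742, 158]);
translate([652, 140, 337]) cube([96, 882, 16]);
translate([839, 140, 337]) cube([96, 882, 16]);
translate([1026, 140, 337]) cube([96, 882, 16]);
translate([1213, 140, 337]) cube([96, 882, 16]);
translate([1400, 140, 337]) cube([96, 882, 16]);
translate([1587, 140, 337]) cube([96, 882, 16]);
translate([1774, 140, 337]) cube([96, 882, 16]);
translate([1961, 140, 337]) cube([96, 882, 16]);
translate([2148, 140, 337]) cube([96, 882, 16]);


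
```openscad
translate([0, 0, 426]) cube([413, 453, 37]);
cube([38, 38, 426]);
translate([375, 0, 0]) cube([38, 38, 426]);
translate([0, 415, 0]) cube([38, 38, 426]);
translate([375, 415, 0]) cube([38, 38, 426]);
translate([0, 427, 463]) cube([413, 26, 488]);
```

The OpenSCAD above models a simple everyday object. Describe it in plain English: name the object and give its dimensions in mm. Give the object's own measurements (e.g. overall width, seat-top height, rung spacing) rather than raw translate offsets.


A chair. The seat is a 413×453×37 mm slab with its top at z = 463 mm, on four 38×38 mm corner legs (flush with the seat edges, standing on z = 0). A flat backrest 26 mm thick, 488 mm tall, spans the full seat width and rises from the seat top along its +y edge, rear face flush with the rear of the seat.


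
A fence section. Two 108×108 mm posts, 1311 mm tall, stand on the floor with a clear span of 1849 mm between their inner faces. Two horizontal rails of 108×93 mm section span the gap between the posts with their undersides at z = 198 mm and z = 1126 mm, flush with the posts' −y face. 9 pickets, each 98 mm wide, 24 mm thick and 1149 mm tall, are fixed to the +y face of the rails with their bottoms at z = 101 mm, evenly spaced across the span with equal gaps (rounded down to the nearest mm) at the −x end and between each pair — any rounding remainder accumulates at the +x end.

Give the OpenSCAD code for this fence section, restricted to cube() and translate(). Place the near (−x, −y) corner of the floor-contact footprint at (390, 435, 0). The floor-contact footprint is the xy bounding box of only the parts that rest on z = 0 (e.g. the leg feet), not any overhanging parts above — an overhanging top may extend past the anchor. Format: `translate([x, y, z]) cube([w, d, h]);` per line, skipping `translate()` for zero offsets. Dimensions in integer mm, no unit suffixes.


translate([390, 435, 0]) cube([108, 108, 1311]);
translate([2347, 435, 0]) cube([108, 108, 1311]);
translate([498, 435, 198]) cube([1849, 108, 93]);
translate([498, 435, 1126]) cube([1849, 108, 93]);
translate([594, 543, 101]) cube([98, 24, 1149]);
translate([788, 543, 101]) cube([98, 24, 1149]);
translate([982, 543, 101]) cube([98, 24, 1149]);
translate([1176, 543, 101]) cube([98, 24, 1149]);
translate([1370, 543, 101]) cube([98, 24, 1149]);
translate([1564, 543, 101]) cube([98, 24, 1149]);
translate([1758, 543, 101]) cube([98, 24, 1149]);
translate([1952, 543, 101]) cube([98, 24, 1149]);
translate([2146, 543, 101]) cube([98, 24, 1149]);


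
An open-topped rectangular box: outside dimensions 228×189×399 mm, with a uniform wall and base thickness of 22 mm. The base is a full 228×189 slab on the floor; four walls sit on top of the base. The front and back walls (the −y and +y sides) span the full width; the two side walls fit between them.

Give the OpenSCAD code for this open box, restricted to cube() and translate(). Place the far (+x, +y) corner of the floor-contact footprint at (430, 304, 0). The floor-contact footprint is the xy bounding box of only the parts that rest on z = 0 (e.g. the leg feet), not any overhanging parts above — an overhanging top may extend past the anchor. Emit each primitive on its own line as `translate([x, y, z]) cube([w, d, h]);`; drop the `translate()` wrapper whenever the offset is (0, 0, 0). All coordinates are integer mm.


translate([202, 115, 0]) cube([228, 189, 22]);
translate([202, 115, 22]) cube([228, 22, 377]);
translate([202, 282, 22]) cube([228, 22, 377]);
translate([202, 137, 22]) cube([22, 145, 377]);
translate([408, 137, 22]) cube([22, 145, 377]);


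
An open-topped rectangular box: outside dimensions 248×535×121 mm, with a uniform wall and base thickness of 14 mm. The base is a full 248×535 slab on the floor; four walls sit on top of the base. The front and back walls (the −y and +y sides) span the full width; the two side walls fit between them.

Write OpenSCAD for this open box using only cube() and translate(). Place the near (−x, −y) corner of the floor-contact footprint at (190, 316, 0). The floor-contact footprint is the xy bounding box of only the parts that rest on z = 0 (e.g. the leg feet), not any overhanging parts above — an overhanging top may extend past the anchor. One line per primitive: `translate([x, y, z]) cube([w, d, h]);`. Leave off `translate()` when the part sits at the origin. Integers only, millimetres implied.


translate([190, 316, 0]) cube([248, 535, 14]);
translate([190, 316, 14]) cube([248, 14, 107]);
translate([190, 837, 14]) cube([248, 14, 107]);
translate([190, 330, 14]) cube([14, 507, 107]);
translate([424, 330, 14]) cube([14, 507, 107]);


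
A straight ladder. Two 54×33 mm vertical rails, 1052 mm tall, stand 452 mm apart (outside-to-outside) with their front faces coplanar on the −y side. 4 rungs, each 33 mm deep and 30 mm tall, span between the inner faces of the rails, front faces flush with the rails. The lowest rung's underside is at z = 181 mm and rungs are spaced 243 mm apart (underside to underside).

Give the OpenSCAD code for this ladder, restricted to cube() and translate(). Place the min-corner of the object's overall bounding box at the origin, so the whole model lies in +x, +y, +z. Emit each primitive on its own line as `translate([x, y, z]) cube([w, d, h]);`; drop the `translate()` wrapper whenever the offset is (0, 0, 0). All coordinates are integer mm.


// rung span = 452 - 2*54 = 344
// rung[k] z = 181 + k*243
cube([54, 33, 1052]);
translate([398, 0, 0]) cube([54, 33, 1052]);
translate([54, 0, 181]) cube([344, 33, 30]);
translate([54, 0, 424]) cube([344, 33, 30]);
translate([54, 0, 667]) cube([344, 33, 30]);
translate([54, 0, 910]) cube([344, 33, 30]);


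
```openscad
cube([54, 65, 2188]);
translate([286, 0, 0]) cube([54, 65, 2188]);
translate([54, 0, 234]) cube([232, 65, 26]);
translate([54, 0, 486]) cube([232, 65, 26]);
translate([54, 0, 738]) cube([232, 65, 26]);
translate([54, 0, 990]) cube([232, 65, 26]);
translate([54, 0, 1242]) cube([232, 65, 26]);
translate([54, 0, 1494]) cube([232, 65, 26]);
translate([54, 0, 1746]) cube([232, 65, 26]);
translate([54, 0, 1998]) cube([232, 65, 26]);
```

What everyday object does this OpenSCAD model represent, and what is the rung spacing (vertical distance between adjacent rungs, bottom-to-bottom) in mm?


A ladder. The rung spacing is 252 mm.

Two tall 54×65 posts with 8 short bars between them — a ladder. Adjacent rungs sit at z = 234 and z = 486, so the spacing is 486 − 234 = 252 mm.


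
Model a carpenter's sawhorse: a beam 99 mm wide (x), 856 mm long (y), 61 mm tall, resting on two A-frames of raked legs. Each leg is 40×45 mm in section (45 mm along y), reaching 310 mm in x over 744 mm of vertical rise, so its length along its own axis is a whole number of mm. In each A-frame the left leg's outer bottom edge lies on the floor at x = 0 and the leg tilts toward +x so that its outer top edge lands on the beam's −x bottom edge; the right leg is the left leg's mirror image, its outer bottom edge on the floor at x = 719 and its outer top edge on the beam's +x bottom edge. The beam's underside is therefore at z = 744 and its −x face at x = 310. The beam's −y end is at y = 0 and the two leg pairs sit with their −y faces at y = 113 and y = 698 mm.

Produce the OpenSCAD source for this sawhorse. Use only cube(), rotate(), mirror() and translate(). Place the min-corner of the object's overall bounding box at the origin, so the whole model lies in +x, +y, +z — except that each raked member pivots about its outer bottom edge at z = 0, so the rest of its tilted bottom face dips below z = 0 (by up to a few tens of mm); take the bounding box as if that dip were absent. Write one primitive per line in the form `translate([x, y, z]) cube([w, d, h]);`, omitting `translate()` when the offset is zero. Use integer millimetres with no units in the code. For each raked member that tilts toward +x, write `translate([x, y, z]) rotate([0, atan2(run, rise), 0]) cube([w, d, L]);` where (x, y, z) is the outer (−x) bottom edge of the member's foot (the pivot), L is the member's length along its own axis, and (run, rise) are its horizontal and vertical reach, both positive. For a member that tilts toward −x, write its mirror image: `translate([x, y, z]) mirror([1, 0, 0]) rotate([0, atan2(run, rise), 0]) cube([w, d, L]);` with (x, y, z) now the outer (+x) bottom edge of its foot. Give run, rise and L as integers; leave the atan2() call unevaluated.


// leg length = √(310² + 744²) = 806
// right-leg outer foot x = 2·310 + 99 = 719
// beam min-corner = (310, 0, 744)
translate([310, 0, 744]) cube([99, 856, 61]);
translate([0, 113, 0]) rotate([0, atan2(310, 744), 0]) cube([40, 45, 806]);
translate([719, 113, 0]) mirror([1, 0, 0]) rotate([0, atan2(310, 744), 0]) cube([40, 45, 806]);
translate([0, 698, 0]) rotate([0, atan2(310, 744), 0]) cube([40, 45, 806]);
translate([719, 698, 0]) mirror([1, 0, 0]) rotate([0, atan2(310, 744), 0]) cube([40, 45, 806]);


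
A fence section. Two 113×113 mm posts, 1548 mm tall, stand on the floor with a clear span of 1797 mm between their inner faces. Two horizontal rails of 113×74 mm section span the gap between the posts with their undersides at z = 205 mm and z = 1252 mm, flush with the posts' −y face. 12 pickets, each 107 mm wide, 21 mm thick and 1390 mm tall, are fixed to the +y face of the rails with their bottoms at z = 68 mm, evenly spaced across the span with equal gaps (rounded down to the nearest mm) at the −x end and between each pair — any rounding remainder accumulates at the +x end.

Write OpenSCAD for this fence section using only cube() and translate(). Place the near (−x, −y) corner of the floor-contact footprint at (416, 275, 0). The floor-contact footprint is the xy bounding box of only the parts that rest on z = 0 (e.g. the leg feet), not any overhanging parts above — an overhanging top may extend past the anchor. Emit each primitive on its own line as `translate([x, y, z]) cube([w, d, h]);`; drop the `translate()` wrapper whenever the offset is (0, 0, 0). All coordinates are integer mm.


translate([416, 275, 0]) cube([113, 113, 1548]);
translate([2326, 275, 0]) cube([113, 113, 1548]);
translate([529, 275, 205]) cube([1797, 113, 74]);
translate([529, 275, 1252]) cube([1797, 113, 74]);
translate([568, 388, 68]) cube([107, 21, 1390]);
translate([714, 388, 68]) cube([107, 21, 1390]);
translate([860, 388, 68]) cube([107, 21, 1390]);
translate([1006, 388, 68]) cube([107, 21, 1390]);
translate([1152, 388, 68]) cube([107, 21, 1390]);
translate([1298, 388, 68]) cube([107, 21, 1390]);
translate([1444, 388, 68]) cube([107, 21, 1390]);
translate([1590, 388, 68]) cube([107, 21, 1390]);
translate([1736, 388, 68]) cube([107, 21, 1390]);
translate([1882, 388, 68]) cube([107, 21, 1390]);
translate([2028, 388, 68]) cube([107, 21, 1390]);
translate([2174, 388, 68]) cube([107, 21, 1390]);


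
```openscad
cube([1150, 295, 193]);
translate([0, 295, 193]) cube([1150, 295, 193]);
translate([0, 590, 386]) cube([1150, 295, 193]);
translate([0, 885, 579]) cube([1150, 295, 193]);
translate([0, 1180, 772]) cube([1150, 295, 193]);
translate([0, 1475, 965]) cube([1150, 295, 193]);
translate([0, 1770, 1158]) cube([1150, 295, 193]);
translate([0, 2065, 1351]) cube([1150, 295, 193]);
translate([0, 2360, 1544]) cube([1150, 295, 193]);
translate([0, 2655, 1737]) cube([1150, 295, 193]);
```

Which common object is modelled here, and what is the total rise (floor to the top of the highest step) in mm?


A staircase. The total rise is 1930 mm.

10 identical blocks, each offset up and back from the previous — a staircase. Each step is 193 mm tall and there are 10 of them, so the total rise is 10 × 193 = 1930 mm.


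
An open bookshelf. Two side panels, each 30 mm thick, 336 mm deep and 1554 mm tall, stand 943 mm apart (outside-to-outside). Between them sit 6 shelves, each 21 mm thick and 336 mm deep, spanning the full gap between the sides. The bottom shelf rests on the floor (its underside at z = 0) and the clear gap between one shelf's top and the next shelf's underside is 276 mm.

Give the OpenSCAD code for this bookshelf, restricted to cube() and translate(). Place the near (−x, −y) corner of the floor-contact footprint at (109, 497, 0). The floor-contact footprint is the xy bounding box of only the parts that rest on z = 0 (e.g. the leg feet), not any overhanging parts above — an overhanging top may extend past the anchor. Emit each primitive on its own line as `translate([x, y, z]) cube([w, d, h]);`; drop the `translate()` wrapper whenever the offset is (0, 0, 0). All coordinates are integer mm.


translate([109, 497, 0]) cube([30, 336, 1554]);
translate([1022, 497, 0]) cube([30, 336, 1554]);
translate([139, 497, 0]) cube([883, 336, 21]);
translate([139, 497, 297]) cube([883, 336, 21]);
translate([139, 497, 594]) cube([883, 336, 21]);
translate([139, 497, 891]) cube([883, 336, 21]);
translate([139, 497, 1188]) cube([883, 336, 21]);
translate([139, 497, 1485]) cube([883, 336, 21]);


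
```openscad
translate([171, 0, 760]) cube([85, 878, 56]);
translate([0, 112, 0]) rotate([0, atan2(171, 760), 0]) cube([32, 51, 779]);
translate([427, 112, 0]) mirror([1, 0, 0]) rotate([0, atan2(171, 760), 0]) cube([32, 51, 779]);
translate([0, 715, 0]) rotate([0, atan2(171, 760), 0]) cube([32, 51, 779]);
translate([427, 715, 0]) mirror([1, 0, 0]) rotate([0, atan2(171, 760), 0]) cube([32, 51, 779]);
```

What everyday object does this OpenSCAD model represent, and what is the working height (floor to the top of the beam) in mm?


A sawhorse. The overall height is 816 mm.

A beam across two mirrored pairs of raked legs — a sawhorse. The beam's underside is at z = 760 (matching the legs' vertical rise in atan2(171, 760)) and the beam is 56 mm tall, so its top is at 760 + 56 = 816 mm. The raked legs top out at the beam's underside, so that is the highest point.
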